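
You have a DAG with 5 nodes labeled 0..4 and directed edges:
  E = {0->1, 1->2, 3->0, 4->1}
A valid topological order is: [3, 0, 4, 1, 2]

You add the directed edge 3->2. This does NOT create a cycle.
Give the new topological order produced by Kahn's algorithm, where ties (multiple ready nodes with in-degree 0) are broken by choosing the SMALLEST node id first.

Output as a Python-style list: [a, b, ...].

Answer: [3, 0, 4, 1, 2]

Derivation:
Old toposort: [3, 0, 4, 1, 2]
Added edge: 3->2
Position of 3 (0) < position of 2 (4). Old order still valid.
Run Kahn's algorithm (break ties by smallest node id):
  initial in-degrees: [1, 2, 2, 0, 0]
  ready (indeg=0): [3, 4]
  pop 3: indeg[0]->0; indeg[2]->1 | ready=[0, 4] | order so far=[3]
  pop 0: indeg[1]->1 | ready=[4] | order so far=[3, 0]
  pop 4: indeg[1]->0 | ready=[1] | order so far=[3, 0, 4]
  pop 1: indeg[2]->0 | ready=[2] | order so far=[3, 0, 4, 1]
  pop 2: no out-edges | ready=[] | order so far=[3, 0, 4, 1, 2]
  Result: [3, 0, 4, 1, 2]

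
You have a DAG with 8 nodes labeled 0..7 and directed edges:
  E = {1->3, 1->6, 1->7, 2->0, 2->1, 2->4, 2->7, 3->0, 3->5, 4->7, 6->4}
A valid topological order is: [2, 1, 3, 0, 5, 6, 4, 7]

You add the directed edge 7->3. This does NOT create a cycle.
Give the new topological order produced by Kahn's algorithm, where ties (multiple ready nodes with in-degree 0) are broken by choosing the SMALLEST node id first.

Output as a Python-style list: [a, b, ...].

Answer: [2, 1, 6, 4, 7, 3, 0, 5]

Derivation:
Old toposort: [2, 1, 3, 0, 5, 6, 4, 7]
Added edge: 7->3
Position of 7 (7) > position of 3 (2). Must reorder: 7 must now come before 3.
Run Kahn's algorithm (break ties by smallest node id):
  initial in-degrees: [2, 1, 0, 2, 2, 1, 1, 3]
  ready (indeg=0): [2]
  pop 2: indeg[0]->1; indeg[1]->0; indeg[4]->1; indeg[7]->2 | ready=[1] | order so far=[2]
  pop 1: indeg[3]->1; indeg[6]->0; indeg[7]->1 | ready=[6] | order so far=[2, 1]
  pop 6: indeg[4]->0 | ready=[4] | order so far=[2, 1, 6]
  pop 4: indeg[7]->0 | ready=[7] | order so far=[2, 1, 6, 4]
  pop 7: indeg[3]->0 | ready=[3] | order so far=[2, 1, 6, 4, 7]
  pop 3: indeg[0]->0; indeg[5]->0 | ready=[0, 5] | order so far=[2, 1, 6, 4, 7, 3]
  pop 0: no out-edges | ready=[5] | order so far=[2, 1, 6, 4, 7, 3, 0]
  pop 5: no out-edges | ready=[] | order so far=[2, 1, 6, 4, 7, 3, 0, 5]
  Result: [2, 1, 6, 4, 7, 3, 0, 5]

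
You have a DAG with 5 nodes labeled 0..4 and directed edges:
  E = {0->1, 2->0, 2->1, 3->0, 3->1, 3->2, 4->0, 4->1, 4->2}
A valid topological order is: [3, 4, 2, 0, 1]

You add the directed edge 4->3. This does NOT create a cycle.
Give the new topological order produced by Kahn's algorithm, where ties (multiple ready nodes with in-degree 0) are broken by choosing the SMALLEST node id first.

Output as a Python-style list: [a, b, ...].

Old toposort: [3, 4, 2, 0, 1]
Added edge: 4->3
Position of 4 (1) > position of 3 (0). Must reorder: 4 must now come before 3.
Run Kahn's algorithm (break ties by smallest node id):
  initial in-degrees: [3, 4, 2, 1, 0]
  ready (indeg=0): [4]
  pop 4: indeg[0]->2; indeg[1]->3; indeg[2]->1; indeg[3]->0 | ready=[3] | order so far=[4]
  pop 3: indeg[0]->1; indeg[1]->2; indeg[2]->0 | ready=[2] | order so far=[4, 3]
  pop 2: indeg[0]->0; indeg[1]->1 | ready=[0] | order so far=[4, 3, 2]
  pop 0: indeg[1]->0 | ready=[1] | order so far=[4, 3, 2, 0]
  pop 1: no out-edges | ready=[] | order so far=[4, 3, 2, 0, 1]
  Result: [4, 3, 2, 0, 1]

Answer: [4, 3, 2, 0, 1]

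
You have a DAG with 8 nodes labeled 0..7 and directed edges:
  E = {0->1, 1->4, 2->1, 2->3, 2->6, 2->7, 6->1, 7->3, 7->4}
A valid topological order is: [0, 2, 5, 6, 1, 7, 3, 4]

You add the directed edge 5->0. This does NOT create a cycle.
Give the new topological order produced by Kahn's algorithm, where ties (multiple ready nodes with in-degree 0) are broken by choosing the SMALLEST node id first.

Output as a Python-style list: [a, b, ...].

Answer: [2, 5, 0, 6, 1, 7, 3, 4]

Derivation:
Old toposort: [0, 2, 5, 6, 1, 7, 3, 4]
Added edge: 5->0
Position of 5 (2) > position of 0 (0). Must reorder: 5 must now come before 0.
Run Kahn's algorithm (break ties by smallest node id):
  initial in-degrees: [1, 3, 0, 2, 2, 0, 1, 1]
  ready (indeg=0): [2, 5]
  pop 2: indeg[1]->2; indeg[3]->1; indeg[6]->0; indeg[7]->0 | ready=[5, 6, 7] | order so far=[2]
  pop 5: indeg[0]->0 | ready=[0, 6, 7] | order so far=[2, 5]
  pop 0: indeg[1]->1 | ready=[6, 7] | order so far=[2, 5, 0]
  pop 6: indeg[1]->0 | ready=[1, 7] | order so far=[2, 5, 0, 6]
  pop 1: indeg[4]->1 | ready=[7] | order so far=[2, 5, 0, 6, 1]
  pop 7: indeg[3]->0; indeg[4]->0 | ready=[3, 4] | order so far=[2, 5, 0, 6, 1, 7]
  pop 3: no out-edges | ready=[4] | order so far=[2, 5, 0, 6, 1, 7, 3]
  pop 4: no out-edges | ready=[] | order so far=[2, 5, 0, 6, 1, 7, 3, 4]
  Result: [2, 5, 0, 6, 1, 7, 3, 4]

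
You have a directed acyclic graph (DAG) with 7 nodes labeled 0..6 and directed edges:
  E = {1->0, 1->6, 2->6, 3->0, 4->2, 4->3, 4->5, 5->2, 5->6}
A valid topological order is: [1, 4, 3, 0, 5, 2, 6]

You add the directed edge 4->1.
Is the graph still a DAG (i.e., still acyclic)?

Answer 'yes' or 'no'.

Answer: yes

Derivation:
Given toposort: [1, 4, 3, 0, 5, 2, 6]
Position of 4: index 1; position of 1: index 0
New edge 4->1: backward (u after v in old order)
Backward edge: old toposort is now invalid. Check if this creates a cycle.
Does 1 already reach 4? Reachable from 1: [0, 1, 6]. NO -> still a DAG (reorder needed).
Still a DAG? yes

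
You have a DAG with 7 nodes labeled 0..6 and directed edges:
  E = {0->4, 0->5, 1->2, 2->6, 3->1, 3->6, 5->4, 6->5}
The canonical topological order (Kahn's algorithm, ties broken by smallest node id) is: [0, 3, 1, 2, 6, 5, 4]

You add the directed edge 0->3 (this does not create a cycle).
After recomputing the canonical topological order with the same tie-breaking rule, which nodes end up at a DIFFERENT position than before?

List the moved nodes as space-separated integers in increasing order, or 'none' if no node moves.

Answer: none

Derivation:
Old toposort: [0, 3, 1, 2, 6, 5, 4]
Added edge 0->3
Recompute Kahn (smallest-id tiebreak):
  initial in-degrees: [0, 1, 1, 1, 2, 2, 2]
  ready (indeg=0): [0]
  pop 0: indeg[3]->0; indeg[4]->1; indeg[5]->1 | ready=[3] | order so far=[0]
  pop 3: indeg[1]->0; indeg[6]->1 | ready=[1] | order so far=[0, 3]
  pop 1: indeg[2]->0 | ready=[2] | order so far=[0, 3, 1]
  pop 2: indeg[6]->0 | ready=[6] | order so far=[0, 3, 1, 2]
  pop 6: indeg[5]->0 | ready=[5] | order so far=[0, 3, 1, 2, 6]
  pop 5: indeg[4]->0 | ready=[4] | order so far=[0, 3, 1, 2, 6, 5]
  pop 4: no out-edges | ready=[] | order so far=[0, 3, 1, 2, 6, 5, 4]
New canonical toposort: [0, 3, 1, 2, 6, 5, 4]
Compare positions:
  Node 0: index 0 -> 0 (same)
  Node 1: index 2 -> 2 (same)
  Node 2: index 3 -> 3 (same)
  Node 3: index 1 -> 1 (same)
  Node 4: index 6 -> 6 (same)
  Node 5: index 5 -> 5 (same)
  Node 6: index 4 -> 4 (same)
Nodes that changed position: none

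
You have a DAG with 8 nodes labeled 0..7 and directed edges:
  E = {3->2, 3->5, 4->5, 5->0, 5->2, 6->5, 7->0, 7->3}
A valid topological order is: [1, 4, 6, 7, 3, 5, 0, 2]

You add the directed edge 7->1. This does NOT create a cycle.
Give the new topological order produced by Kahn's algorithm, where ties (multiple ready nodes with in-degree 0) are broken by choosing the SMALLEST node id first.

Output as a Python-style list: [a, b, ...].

Answer: [4, 6, 7, 1, 3, 5, 0, 2]

Derivation:
Old toposort: [1, 4, 6, 7, 3, 5, 0, 2]
Added edge: 7->1
Position of 7 (3) > position of 1 (0). Must reorder: 7 must now come before 1.
Run Kahn's algorithm (break ties by smallest node id):
  initial in-degrees: [2, 1, 2, 1, 0, 3, 0, 0]
  ready (indeg=0): [4, 6, 7]
  pop 4: indeg[5]->2 | ready=[6, 7] | order so far=[4]
  pop 6: indeg[5]->1 | ready=[7] | order so far=[4, 6]
  pop 7: indeg[0]->1; indeg[1]->0; indeg[3]->0 | ready=[1, 3] | order so far=[4, 6, 7]
  pop 1: no out-edges | ready=[3] | order so far=[4, 6, 7, 1]
  pop 3: indeg[2]->1; indeg[5]->0 | ready=[5] | order so far=[4, 6, 7, 1, 3]
  pop 5: indeg[0]->0; indeg[2]->0 | ready=[0, 2] | order so far=[4, 6, 7, 1, 3, 5]
  pop 0: no out-edges | ready=[2] | order so far=[4, 6, 7, 1, 3, 5, 0]
  pop 2: no out-edges | ready=[] | order so far=[4, 6, 7, 1, 3, 5, 0, 2]
  Result: [4, 6, 7, 1, 3, 5, 0, 2]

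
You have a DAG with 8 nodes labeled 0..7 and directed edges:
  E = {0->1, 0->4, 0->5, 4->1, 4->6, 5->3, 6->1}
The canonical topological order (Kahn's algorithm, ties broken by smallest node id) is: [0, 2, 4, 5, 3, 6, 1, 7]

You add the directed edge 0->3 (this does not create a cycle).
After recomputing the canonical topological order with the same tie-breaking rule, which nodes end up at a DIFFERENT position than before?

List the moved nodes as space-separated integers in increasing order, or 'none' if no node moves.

Old toposort: [0, 2, 4, 5, 3, 6, 1, 7]
Added edge 0->3
Recompute Kahn (smallest-id tiebreak):
  initial in-degrees: [0, 3, 0, 2, 1, 1, 1, 0]
  ready (indeg=0): [0, 2, 7]
  pop 0: indeg[1]->2; indeg[3]->1; indeg[4]->0; indeg[5]->0 | ready=[2, 4, 5, 7] | order so far=[0]
  pop 2: no out-edges | ready=[4, 5, 7] | order so far=[0, 2]
  pop 4: indeg[1]->1; indeg[6]->0 | ready=[5, 6, 7] | order so far=[0, 2, 4]
  pop 5: indeg[3]->0 | ready=[3, 6, 7] | order so far=[0, 2, 4, 5]
  pop 3: no out-edges | ready=[6, 7] | order so far=[0, 2, 4, 5, 3]
  pop 6: indeg[1]->0 | ready=[1, 7] | order so far=[0, 2, 4, 5, 3, 6]
  pop 1: no out-edges | ready=[7] | order so far=[0, 2, 4, 5, 3, 6, 1]
  pop 7: no out-edges | ready=[] | order so far=[0, 2, 4, 5, 3, 6, 1, 7]
New canonical toposort: [0, 2, 4, 5, 3, 6, 1, 7]
Compare positions:
  Node 0: index 0 -> 0 (same)
  Node 1: index 6 -> 6 (same)
  Node 2: index 1 -> 1 (same)
  Node 3: index 4 -> 4 (same)
  Node 4: index 2 -> 2 (same)
  Node 5: index 3 -> 3 (same)
  Node 6: index 5 -> 5 (same)
  Node 7: index 7 -> 7 (same)
Nodes that changed position: none

Answer: none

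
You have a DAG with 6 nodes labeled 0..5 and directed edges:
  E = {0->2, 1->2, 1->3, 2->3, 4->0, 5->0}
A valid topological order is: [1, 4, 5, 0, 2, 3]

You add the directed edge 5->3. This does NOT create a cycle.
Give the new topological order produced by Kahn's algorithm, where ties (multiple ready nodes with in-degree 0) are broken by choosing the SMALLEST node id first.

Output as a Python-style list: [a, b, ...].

Answer: [1, 4, 5, 0, 2, 3]

Derivation:
Old toposort: [1, 4, 5, 0, 2, 3]
Added edge: 5->3
Position of 5 (2) < position of 3 (5). Old order still valid.
Run Kahn's algorithm (break ties by smallest node id):
  initial in-degrees: [2, 0, 2, 3, 0, 0]
  ready (indeg=0): [1, 4, 5]
  pop 1: indeg[2]->1; indeg[3]->2 | ready=[4, 5] | order so far=[1]
  pop 4: indeg[0]->1 | ready=[5] | order so far=[1, 4]
  pop 5: indeg[0]->0; indeg[3]->1 | ready=[0] | order so far=[1, 4, 5]
  pop 0: indeg[2]->0 | ready=[2] | order so far=[1, 4, 5, 0]
  pop 2: indeg[3]->0 | ready=[3] | order so far=[1, 4, 5, 0, 2]
  pop 3: no out-edges | ready=[] | order so far=[1, 4, 5, 0, 2, 3]
  Result: [1, 4, 5, 0, 2, 3]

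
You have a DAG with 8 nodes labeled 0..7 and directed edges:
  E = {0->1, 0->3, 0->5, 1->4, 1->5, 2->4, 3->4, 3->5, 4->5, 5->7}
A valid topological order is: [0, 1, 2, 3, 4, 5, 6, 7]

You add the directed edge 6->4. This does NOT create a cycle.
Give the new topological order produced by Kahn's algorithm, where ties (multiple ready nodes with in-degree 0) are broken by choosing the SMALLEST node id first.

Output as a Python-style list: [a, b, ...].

Answer: [0, 1, 2, 3, 6, 4, 5, 7]

Derivation:
Old toposort: [0, 1, 2, 3, 4, 5, 6, 7]
Added edge: 6->4
Position of 6 (6) > position of 4 (4). Must reorder: 6 must now come before 4.
Run Kahn's algorithm (break ties by smallest node id):
  initial in-degrees: [0, 1, 0, 1, 4, 4, 0, 1]
  ready (indeg=0): [0, 2, 6]
  pop 0: indeg[1]->0; indeg[3]->0; indeg[5]->3 | ready=[1, 2, 3, 6] | order so far=[0]
  pop 1: indeg[4]->3; indeg[5]->2 | ready=[2, 3, 6] | order so far=[0, 1]
  pop 2: indeg[4]->2 | ready=[3, 6] | order so far=[0, 1, 2]
  pop 3: indeg[4]->1; indeg[5]->1 | ready=[6] | order so far=[0, 1, 2, 3]
  pop 6: indeg[4]->0 | ready=[4] | order so far=[0, 1, 2, 3, 6]
  pop 4: indeg[5]->0 | ready=[5] | order so far=[0, 1, 2, 3, 6, 4]
  pop 5: indeg[7]->0 | ready=[7] | order so far=[0, 1, 2, 3, 6, 4, 5]
  pop 7: no out-edges | ready=[] | order so far=[0, 1, 2, 3, 6, 4, 5, 7]
  Result: [0, 1, 2, 3, 6, 4, 5, 7]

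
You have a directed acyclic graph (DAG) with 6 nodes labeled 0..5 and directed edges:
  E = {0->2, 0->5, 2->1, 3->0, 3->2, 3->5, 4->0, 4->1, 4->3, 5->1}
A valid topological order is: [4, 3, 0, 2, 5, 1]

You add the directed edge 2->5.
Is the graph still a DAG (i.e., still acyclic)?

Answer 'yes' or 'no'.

Answer: yes

Derivation:
Given toposort: [4, 3, 0, 2, 5, 1]
Position of 2: index 3; position of 5: index 4
New edge 2->5: forward
Forward edge: respects the existing order. Still a DAG, same toposort still valid.
Still a DAG? yes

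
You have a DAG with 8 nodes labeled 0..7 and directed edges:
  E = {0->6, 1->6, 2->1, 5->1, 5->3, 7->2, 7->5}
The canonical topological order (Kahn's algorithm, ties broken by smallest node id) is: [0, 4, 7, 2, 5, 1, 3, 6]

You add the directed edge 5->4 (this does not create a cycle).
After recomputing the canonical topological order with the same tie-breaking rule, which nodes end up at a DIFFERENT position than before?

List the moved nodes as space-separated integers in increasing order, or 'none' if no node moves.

Answer: 1 2 3 4 5 7

Derivation:
Old toposort: [0, 4, 7, 2, 5, 1, 3, 6]
Added edge 5->4
Recompute Kahn (smallest-id tiebreak):
  initial in-degrees: [0, 2, 1, 1, 1, 1, 2, 0]
  ready (indeg=0): [0, 7]
  pop 0: indeg[6]->1 | ready=[7] | order so far=[0]
  pop 7: indeg[2]->0; indeg[5]->0 | ready=[2, 5] | order so far=[0, 7]
  pop 2: indeg[1]->1 | ready=[5] | order so far=[0, 7, 2]
  pop 5: indeg[1]->0; indeg[3]->0; indeg[4]->0 | ready=[1, 3, 4] | order so far=[0, 7, 2, 5]
  pop 1: indeg[6]->0 | ready=[3, 4, 6] | order so far=[0, 7, 2, 5, 1]
  pop 3: no out-edges | ready=[4, 6] | order so far=[0, 7, 2, 5, 1, 3]
  pop 4: no out-edges | ready=[6] | order so far=[0, 7, 2, 5, 1, 3, 4]
  pop 6: no out-edges | ready=[] | order so far=[0, 7, 2, 5, 1, 3, 4, 6]
New canonical toposort: [0, 7, 2, 5, 1, 3, 4, 6]
Compare positions:
  Node 0: index 0 -> 0 (same)
  Node 1: index 5 -> 4 (moved)
  Node 2: index 3 -> 2 (moved)
  Node 3: index 6 -> 5 (moved)
  Node 4: index 1 -> 6 (moved)
  Node 5: index 4 -> 3 (moved)
  Node 6: index 7 -> 7 (same)
  Node 7: index 2 -> 1 (moved)
Nodes that changed position: 1 2 3 4 5 7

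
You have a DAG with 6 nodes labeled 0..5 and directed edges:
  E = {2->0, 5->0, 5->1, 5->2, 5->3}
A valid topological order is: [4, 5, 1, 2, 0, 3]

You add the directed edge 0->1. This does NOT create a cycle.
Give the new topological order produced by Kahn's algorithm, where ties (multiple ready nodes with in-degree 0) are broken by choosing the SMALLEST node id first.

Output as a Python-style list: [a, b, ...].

Old toposort: [4, 5, 1, 2, 0, 3]
Added edge: 0->1
Position of 0 (4) > position of 1 (2). Must reorder: 0 must now come before 1.
Run Kahn's algorithm (break ties by smallest node id):
  initial in-degrees: [2, 2, 1, 1, 0, 0]
  ready (indeg=0): [4, 5]
  pop 4: no out-edges | ready=[5] | order so far=[4]
  pop 5: indeg[0]->1; indeg[1]->1; indeg[2]->0; indeg[3]->0 | ready=[2, 3] | order so far=[4, 5]
  pop 2: indeg[0]->0 | ready=[0, 3] | order so far=[4, 5, 2]
  pop 0: indeg[1]->0 | ready=[1, 3] | order so far=[4, 5, 2, 0]
  pop 1: no out-edges | ready=[3] | order so far=[4, 5, 2, 0, 1]
  pop 3: no out-edges | ready=[] | order so far=[4, 5, 2, 0, 1, 3]
  Result: [4, 5, 2, 0, 1, 3]

Answer: [4, 5, 2, 0, 1, 3]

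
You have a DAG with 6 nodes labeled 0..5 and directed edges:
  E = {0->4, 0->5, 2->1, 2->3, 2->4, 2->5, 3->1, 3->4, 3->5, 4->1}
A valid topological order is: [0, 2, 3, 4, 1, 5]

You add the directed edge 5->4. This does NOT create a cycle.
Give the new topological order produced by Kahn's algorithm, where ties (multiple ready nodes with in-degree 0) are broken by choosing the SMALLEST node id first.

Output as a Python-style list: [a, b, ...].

Answer: [0, 2, 3, 5, 4, 1]

Derivation:
Old toposort: [0, 2, 3, 4, 1, 5]
Added edge: 5->4
Position of 5 (5) > position of 4 (3). Must reorder: 5 must now come before 4.
Run Kahn's algorithm (break ties by smallest node id):
  initial in-degrees: [0, 3, 0, 1, 4, 3]
  ready (indeg=0): [0, 2]
  pop 0: indeg[4]->3; indeg[5]->2 | ready=[2] | order so far=[0]
  pop 2: indeg[1]->2; indeg[3]->0; indeg[4]->2; indeg[5]->1 | ready=[3] | order so far=[0, 2]
  pop 3: indeg[1]->1; indeg[4]->1; indeg[5]->0 | ready=[5] | order so far=[0, 2, 3]
  pop 5: indeg[4]->0 | ready=[4] | order so far=[0, 2, 3, 5]
  pop 4: indeg[1]->0 | ready=[1] | order so far=[0, 2, 3, 5, 4]
  pop 1: no out-edges | ready=[] | order so far=[0, 2, 3, 5, 4, 1]
  Result: [0, 2, 3, 5, 4, 1]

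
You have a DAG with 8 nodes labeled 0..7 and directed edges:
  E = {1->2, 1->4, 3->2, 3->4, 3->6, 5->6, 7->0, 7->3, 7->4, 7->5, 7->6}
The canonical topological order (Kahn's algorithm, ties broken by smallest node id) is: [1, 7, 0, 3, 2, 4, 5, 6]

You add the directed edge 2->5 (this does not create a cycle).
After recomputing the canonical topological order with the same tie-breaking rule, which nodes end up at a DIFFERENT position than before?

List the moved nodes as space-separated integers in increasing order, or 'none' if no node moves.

Answer: none

Derivation:
Old toposort: [1, 7, 0, 3, 2, 4, 5, 6]
Added edge 2->5
Recompute Kahn (smallest-id tiebreak):
  initial in-degrees: [1, 0, 2, 1, 3, 2, 3, 0]
  ready (indeg=0): [1, 7]
  pop 1: indeg[2]->1; indeg[4]->2 | ready=[7] | order so far=[1]
  pop 7: indeg[0]->0; indeg[3]->0; indeg[4]->1; indeg[5]->1; indeg[6]->2 | ready=[0, 3] | order so far=[1, 7]
  pop 0: no out-edges | ready=[3] | order so far=[1, 7, 0]
  pop 3: indeg[2]->0; indeg[4]->0; indeg[6]->1 | ready=[2, 4] | order so far=[1, 7, 0, 3]
  pop 2: indeg[5]->0 | ready=[4, 5] | order so far=[1, 7, 0, 3, 2]
  pop 4: no out-edges | ready=[5] | order so far=[1, 7, 0, 3, 2, 4]
  pop 5: indeg[6]->0 | ready=[6] | order so far=[1, 7, 0, 3, 2, 4, 5]
  pop 6: no out-edges | ready=[] | order so far=[1, 7, 0, 3, 2, 4, 5, 6]
New canonical toposort: [1, 7, 0, 3, 2, 4, 5, 6]
Compare positions:
  Node 0: index 2 -> 2 (same)
  Node 1: index 0 -> 0 (same)
  Node 2: index 4 -> 4 (same)
  Node 3: index 3 -> 3 (same)
  Node 4: index 5 -> 5 (same)
  Node 5: index 6 -> 6 (same)
  Node 6: index 7 -> 7 (same)
  Node 7: index 1 -> 1 (same)
Nodes that changed position: none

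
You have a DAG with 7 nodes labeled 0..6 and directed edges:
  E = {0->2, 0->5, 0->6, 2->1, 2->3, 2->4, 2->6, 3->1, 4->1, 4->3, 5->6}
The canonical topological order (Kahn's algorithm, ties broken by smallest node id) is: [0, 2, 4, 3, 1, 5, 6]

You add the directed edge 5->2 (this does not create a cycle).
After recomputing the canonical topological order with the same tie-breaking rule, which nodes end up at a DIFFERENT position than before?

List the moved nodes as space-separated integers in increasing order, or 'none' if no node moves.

Answer: 1 2 3 4 5

Derivation:
Old toposort: [0, 2, 4, 3, 1, 5, 6]
Added edge 5->2
Recompute Kahn (smallest-id tiebreak):
  initial in-degrees: [0, 3, 2, 2, 1, 1, 3]
  ready (indeg=0): [0]
  pop 0: indeg[2]->1; indeg[5]->0; indeg[6]->2 | ready=[5] | order so far=[0]
  pop 5: indeg[2]->0; indeg[6]->1 | ready=[2] | order so far=[0, 5]
  pop 2: indeg[1]->2; indeg[3]->1; indeg[4]->0; indeg[6]->0 | ready=[4, 6] | order so far=[0, 5, 2]
  pop 4: indeg[1]->1; indeg[3]->0 | ready=[3, 6] | order so far=[0, 5, 2, 4]
  pop 3: indeg[1]->0 | ready=[1, 6] | order so far=[0, 5, 2, 4, 3]
  pop 1: no out-edges | ready=[6] | order so far=[0, 5, 2, 4, 3, 1]
  pop 6: no out-edges | ready=[] | order so far=[0, 5, 2, 4, 3, 1, 6]
New canonical toposort: [0, 5, 2, 4, 3, 1, 6]
Compare positions:
  Node 0: index 0 -> 0 (same)
  Node 1: index 4 -> 5 (moved)
  Node 2: index 1 -> 2 (moved)
  Node 3: index 3 -> 4 (moved)
  Node 4: index 2 -> 3 (moved)
  Node 5: index 5 -> 1 (moved)
  Node 6: index 6 -> 6 (same)
Nodes that changed position: 1 2 3 4 5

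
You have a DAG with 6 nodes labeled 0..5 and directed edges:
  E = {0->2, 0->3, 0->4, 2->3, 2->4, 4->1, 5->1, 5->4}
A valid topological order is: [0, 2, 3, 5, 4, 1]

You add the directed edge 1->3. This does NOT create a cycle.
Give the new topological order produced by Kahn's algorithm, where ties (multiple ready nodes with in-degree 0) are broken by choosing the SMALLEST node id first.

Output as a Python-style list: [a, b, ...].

Answer: [0, 2, 5, 4, 1, 3]

Derivation:
Old toposort: [0, 2, 3, 5, 4, 1]
Added edge: 1->3
Position of 1 (5) > position of 3 (2). Must reorder: 1 must now come before 3.
Run Kahn's algorithm (break ties by smallest node id):
  initial in-degrees: [0, 2, 1, 3, 3, 0]
  ready (indeg=0): [0, 5]
  pop 0: indeg[2]->0; indeg[3]->2; indeg[4]->2 | ready=[2, 5] | order so far=[0]
  pop 2: indeg[3]->1; indeg[4]->1 | ready=[5] | order so far=[0, 2]
  pop 5: indeg[1]->1; indeg[4]->0 | ready=[4] | order so far=[0, 2, 5]
  pop 4: indeg[1]->0 | ready=[1] | order so far=[0, 2, 5, 4]
  pop 1: indeg[3]->0 | ready=[3] | order so far=[0, 2, 5, 4, 1]
  pop 3: no out-edges | ready=[] | order so far=[0, 2, 5, 4, 1, 3]
  Result: [0, 2, 5, 4, 1, 3]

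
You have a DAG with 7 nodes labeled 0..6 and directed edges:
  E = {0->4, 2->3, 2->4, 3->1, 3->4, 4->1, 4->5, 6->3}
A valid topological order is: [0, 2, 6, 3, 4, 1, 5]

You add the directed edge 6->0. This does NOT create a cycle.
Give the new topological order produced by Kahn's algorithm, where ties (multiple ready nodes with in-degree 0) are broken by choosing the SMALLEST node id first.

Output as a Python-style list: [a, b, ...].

Old toposort: [0, 2, 6, 3, 4, 1, 5]
Added edge: 6->0
Position of 6 (2) > position of 0 (0). Must reorder: 6 must now come before 0.
Run Kahn's algorithm (break ties by smallest node id):
  initial in-degrees: [1, 2, 0, 2, 3, 1, 0]
  ready (indeg=0): [2, 6]
  pop 2: indeg[3]->1; indeg[4]->2 | ready=[6] | order so far=[2]
  pop 6: indeg[0]->0; indeg[3]->0 | ready=[0, 3] | order so far=[2, 6]
  pop 0: indeg[4]->1 | ready=[3] | order so far=[2, 6, 0]
  pop 3: indeg[1]->1; indeg[4]->0 | ready=[4] | order so far=[2, 6, 0, 3]
  pop 4: indeg[1]->0; indeg[5]->0 | ready=[1, 5] | order so far=[2, 6, 0, 3, 4]
  pop 1: no out-edges | ready=[5] | order so far=[2, 6, 0, 3, 4, 1]
  pop 5: no out-edges | ready=[] | order so far=[2, 6, 0, 3, 4, 1, 5]
  Result: [2, 6, 0, 3, 4, 1, 5]

Answer: [2, 6, 0, 3, 4, 1, 5]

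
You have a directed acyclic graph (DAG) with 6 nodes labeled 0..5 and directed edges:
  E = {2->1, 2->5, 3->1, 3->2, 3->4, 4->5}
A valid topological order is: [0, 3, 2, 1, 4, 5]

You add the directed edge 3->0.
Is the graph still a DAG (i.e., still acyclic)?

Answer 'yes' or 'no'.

Answer: yes

Derivation:
Given toposort: [0, 3, 2, 1, 4, 5]
Position of 3: index 1; position of 0: index 0
New edge 3->0: backward (u after v in old order)
Backward edge: old toposort is now invalid. Check if this creates a cycle.
Does 0 already reach 3? Reachable from 0: [0]. NO -> still a DAG (reorder needed).
Still a DAG? yes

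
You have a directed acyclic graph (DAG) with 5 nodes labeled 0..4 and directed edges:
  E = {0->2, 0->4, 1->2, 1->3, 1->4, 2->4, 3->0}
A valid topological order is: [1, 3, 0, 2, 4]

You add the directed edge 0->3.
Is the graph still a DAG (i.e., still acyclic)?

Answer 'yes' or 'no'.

Given toposort: [1, 3, 0, 2, 4]
Position of 0: index 2; position of 3: index 1
New edge 0->3: backward (u after v in old order)
Backward edge: old toposort is now invalid. Check if this creates a cycle.
Does 3 already reach 0? Reachable from 3: [0, 2, 3, 4]. YES -> cycle!
Still a DAG? no

Answer: no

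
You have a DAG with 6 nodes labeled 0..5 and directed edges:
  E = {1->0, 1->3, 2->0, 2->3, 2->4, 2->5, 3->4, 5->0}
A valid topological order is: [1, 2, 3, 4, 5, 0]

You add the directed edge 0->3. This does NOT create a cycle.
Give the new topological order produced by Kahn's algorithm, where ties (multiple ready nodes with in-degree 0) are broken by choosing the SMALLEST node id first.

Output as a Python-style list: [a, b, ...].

Answer: [1, 2, 5, 0, 3, 4]

Derivation:
Old toposort: [1, 2, 3, 4, 5, 0]
Added edge: 0->3
Position of 0 (5) > position of 3 (2). Must reorder: 0 must now come before 3.
Run Kahn's algorithm (break ties by smallest node id):
  initial in-degrees: [3, 0, 0, 3, 2, 1]
  ready (indeg=0): [1, 2]
  pop 1: indeg[0]->2; indeg[3]->2 | ready=[2] | order so far=[1]
  pop 2: indeg[0]->1; indeg[3]->1; indeg[4]->1; indeg[5]->0 | ready=[5] | order so far=[1, 2]
  pop 5: indeg[0]->0 | ready=[0] | order so far=[1, 2, 5]
  pop 0: indeg[3]->0 | ready=[3] | order so far=[1, 2, 5, 0]
  pop 3: indeg[4]->0 | ready=[4] | order so far=[1, 2, 5, 0, 3]
  pop 4: no out-edges | ready=[] | order so far=[1, 2, 5, 0, 3, 4]
  Result: [1, 2, 5, 0, 3, 4]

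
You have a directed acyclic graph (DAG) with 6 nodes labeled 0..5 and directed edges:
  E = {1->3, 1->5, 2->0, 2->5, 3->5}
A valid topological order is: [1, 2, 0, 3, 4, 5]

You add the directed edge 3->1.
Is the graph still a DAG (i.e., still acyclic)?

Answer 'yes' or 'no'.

Given toposort: [1, 2, 0, 3, 4, 5]
Position of 3: index 3; position of 1: index 0
New edge 3->1: backward (u after v in old order)
Backward edge: old toposort is now invalid. Check if this creates a cycle.
Does 1 already reach 3? Reachable from 1: [1, 3, 5]. YES -> cycle!
Still a DAG? no

Answer: no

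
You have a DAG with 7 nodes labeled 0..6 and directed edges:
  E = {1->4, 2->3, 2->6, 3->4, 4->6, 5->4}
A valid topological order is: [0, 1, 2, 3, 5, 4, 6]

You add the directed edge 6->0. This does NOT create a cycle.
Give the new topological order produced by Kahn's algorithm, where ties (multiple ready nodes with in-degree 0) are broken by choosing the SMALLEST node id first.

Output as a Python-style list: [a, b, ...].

Old toposort: [0, 1, 2, 3, 5, 4, 6]
Added edge: 6->0
Position of 6 (6) > position of 0 (0). Must reorder: 6 must now come before 0.
Run Kahn's algorithm (break ties by smallest node id):
  initial in-degrees: [1, 0, 0, 1, 3, 0, 2]
  ready (indeg=0): [1, 2, 5]
  pop 1: indeg[4]->2 | ready=[2, 5] | order so far=[1]
  pop 2: indeg[3]->0; indeg[6]->1 | ready=[3, 5] | order so far=[1, 2]
  pop 3: indeg[4]->1 | ready=[5] | order so far=[1, 2, 3]
  pop 5: indeg[4]->0 | ready=[4] | order so far=[1, 2, 3, 5]
  pop 4: indeg[6]->0 | ready=[6] | order so far=[1, 2, 3, 5, 4]
  pop 6: indeg[0]->0 | ready=[0] | order so far=[1, 2, 3, 5, 4, 6]
  pop 0: no out-edges | ready=[] | order so far=[1, 2, 3, 5, 4, 6, 0]
  Result: [1, 2, 3, 5, 4, 6, 0]

Answer: [1, 2, 3, 5, 4, 6, 0]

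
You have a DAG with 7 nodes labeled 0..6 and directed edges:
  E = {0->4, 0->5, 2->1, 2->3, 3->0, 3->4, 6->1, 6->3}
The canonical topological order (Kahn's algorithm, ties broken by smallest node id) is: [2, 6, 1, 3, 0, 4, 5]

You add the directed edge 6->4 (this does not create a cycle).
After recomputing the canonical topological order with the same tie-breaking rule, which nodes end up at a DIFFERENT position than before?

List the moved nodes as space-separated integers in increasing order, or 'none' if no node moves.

Old toposort: [2, 6, 1, 3, 0, 4, 5]
Added edge 6->4
Recompute Kahn (smallest-id tiebreak):
  initial in-degrees: [1, 2, 0, 2, 3, 1, 0]
  ready (indeg=0): [2, 6]
  pop 2: indeg[1]->1; indeg[3]->1 | ready=[6] | order so far=[2]
  pop 6: indeg[1]->0; indeg[3]->0; indeg[4]->2 | ready=[1, 3] | order so far=[2, 6]
  pop 1: no out-edges | ready=[3] | order so far=[2, 6, 1]
  pop 3: indeg[0]->0; indeg[4]->1 | ready=[0] | order so far=[2, 6, 1, 3]
  pop 0: indeg[4]->0; indeg[5]->0 | ready=[4, 5] | order so far=[2, 6, 1, 3, 0]
  pop 4: no out-edges | ready=[5] | order so far=[2, 6, 1, 3, 0, 4]
  pop 5: no out-edges | ready=[] | order so far=[2, 6, 1, 3, 0, 4, 5]
New canonical toposort: [2, 6, 1, 3, 0, 4, 5]
Compare positions:
  Node 0: index 4 -> 4 (same)
  Node 1: index 2 -> 2 (same)
  Node 2: index 0 -> 0 (same)
  Node 3: index 3 -> 3 (same)
  Node 4: index 5 -> 5 (same)
  Node 5: index 6 -> 6 (same)
  Node 6: index 1 -> 1 (same)
Nodes that changed position: none

Answer: none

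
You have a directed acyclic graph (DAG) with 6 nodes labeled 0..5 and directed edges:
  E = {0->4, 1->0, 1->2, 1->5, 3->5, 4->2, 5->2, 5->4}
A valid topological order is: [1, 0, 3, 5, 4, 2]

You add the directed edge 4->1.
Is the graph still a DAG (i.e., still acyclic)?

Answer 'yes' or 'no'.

Answer: no

Derivation:
Given toposort: [1, 0, 3, 5, 4, 2]
Position of 4: index 4; position of 1: index 0
New edge 4->1: backward (u after v in old order)
Backward edge: old toposort is now invalid. Check if this creates a cycle.
Does 1 already reach 4? Reachable from 1: [0, 1, 2, 4, 5]. YES -> cycle!
Still a DAG? no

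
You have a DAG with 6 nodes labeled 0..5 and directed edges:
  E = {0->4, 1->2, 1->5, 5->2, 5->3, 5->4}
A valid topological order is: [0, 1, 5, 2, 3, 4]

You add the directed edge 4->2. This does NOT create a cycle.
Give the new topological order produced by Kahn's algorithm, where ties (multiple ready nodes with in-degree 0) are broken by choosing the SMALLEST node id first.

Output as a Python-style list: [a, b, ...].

Old toposort: [0, 1, 5, 2, 3, 4]
Added edge: 4->2
Position of 4 (5) > position of 2 (3). Must reorder: 4 must now come before 2.
Run Kahn's algorithm (break ties by smallest node id):
  initial in-degrees: [0, 0, 3, 1, 2, 1]
  ready (indeg=0): [0, 1]
  pop 0: indeg[4]->1 | ready=[1] | order so far=[0]
  pop 1: indeg[2]->2; indeg[5]->0 | ready=[5] | order so far=[0, 1]
  pop 5: indeg[2]->1; indeg[3]->0; indeg[4]->0 | ready=[3, 4] | order so far=[0, 1, 5]
  pop 3: no out-edges | ready=[4] | order so far=[0, 1, 5, 3]
  pop 4: indeg[2]->0 | ready=[2] | order so far=[0, 1, 5, 3, 4]
  pop 2: no out-edges | ready=[] | order so far=[0, 1, 5, 3, 4, 2]
  Result: [0, 1, 5, 3, 4, 2]

Answer: [0, 1, 5, 3, 4, 2]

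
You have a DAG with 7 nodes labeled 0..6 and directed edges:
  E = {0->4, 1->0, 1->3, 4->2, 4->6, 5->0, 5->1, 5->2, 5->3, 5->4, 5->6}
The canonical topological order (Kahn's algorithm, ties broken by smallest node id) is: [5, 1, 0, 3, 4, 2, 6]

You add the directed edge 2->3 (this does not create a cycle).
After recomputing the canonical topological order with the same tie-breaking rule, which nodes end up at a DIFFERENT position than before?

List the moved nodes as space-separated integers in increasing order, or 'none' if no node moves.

Answer: 2 3 4

Derivation:
Old toposort: [5, 1, 0, 3, 4, 2, 6]
Added edge 2->3
Recompute Kahn (smallest-id tiebreak):
  initial in-degrees: [2, 1, 2, 3, 2, 0, 2]
  ready (indeg=0): [5]
  pop 5: indeg[0]->1; indeg[1]->0; indeg[2]->1; indeg[3]->2; indeg[4]->1; indeg[6]->1 | ready=[1] | order so far=[5]
  pop 1: indeg[0]->0; indeg[3]->1 | ready=[0] | order so far=[5, 1]
  pop 0: indeg[4]->0 | ready=[4] | order so far=[5, 1, 0]
  pop 4: indeg[2]->0; indeg[6]->0 | ready=[2, 6] | order so far=[5, 1, 0, 4]
  pop 2: indeg[3]->0 | ready=[3, 6] | order so far=[5, 1, 0, 4, 2]
  pop 3: no out-edges | ready=[6] | order so far=[5, 1, 0, 4, 2, 3]
  pop 6: no out-edges | ready=[] | order so far=[5, 1, 0, 4, 2, 3, 6]
New canonical toposort: [5, 1, 0, 4, 2, 3, 6]
Compare positions:
  Node 0: index 2 -> 2 (same)
  Node 1: index 1 -> 1 (same)
  Node 2: index 5 -> 4 (moved)
  Node 3: index 3 -> 5 (moved)
  Node 4: index 4 -> 3 (moved)
  Node 5: index 0 -> 0 (same)
  Node 6: index 6 -> 6 (same)
Nodes that changed position: 2 3 4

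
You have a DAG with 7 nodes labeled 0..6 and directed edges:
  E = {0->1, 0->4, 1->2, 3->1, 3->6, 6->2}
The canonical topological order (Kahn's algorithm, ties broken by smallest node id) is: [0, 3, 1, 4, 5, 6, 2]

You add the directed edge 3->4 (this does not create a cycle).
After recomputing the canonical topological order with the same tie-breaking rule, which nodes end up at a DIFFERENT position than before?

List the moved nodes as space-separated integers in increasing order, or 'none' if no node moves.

Answer: none

Derivation:
Old toposort: [0, 3, 1, 4, 5, 6, 2]
Added edge 3->4
Recompute Kahn (smallest-id tiebreak):
  initial in-degrees: [0, 2, 2, 0, 2, 0, 1]
  ready (indeg=0): [0, 3, 5]
  pop 0: indeg[1]->1; indeg[4]->1 | ready=[3, 5] | order so far=[0]
  pop 3: indeg[1]->0; indeg[4]->0; indeg[6]->0 | ready=[1, 4, 5, 6] | order so far=[0, 3]
  pop 1: indeg[2]->1 | ready=[4, 5, 6] | order so far=[0, 3, 1]
  pop 4: no out-edges | ready=[5, 6] | order so far=[0, 3, 1, 4]
  pop 5: no out-edges | ready=[6] | order so far=[0, 3, 1, 4, 5]
  pop 6: indeg[2]->0 | ready=[2] | order so far=[0, 3, 1, 4, 5, 6]
  pop 2: no out-edges | ready=[] | order so far=[0, 3, 1, 4, 5, 6, 2]
New canonical toposort: [0, 3, 1, 4, 5, 6, 2]
Compare positions:
  Node 0: index 0 -> 0 (same)
  Node 1: index 2 -> 2 (same)
  Node 2: index 6 -> 6 (same)
  Node 3: index 1 -> 1 (same)
  Node 4: index 3 -> 3 (same)
  Node 5: index 4 -> 4 (same)
  Node 6: index 5 -> 5 (same)
Nodes that changed position: none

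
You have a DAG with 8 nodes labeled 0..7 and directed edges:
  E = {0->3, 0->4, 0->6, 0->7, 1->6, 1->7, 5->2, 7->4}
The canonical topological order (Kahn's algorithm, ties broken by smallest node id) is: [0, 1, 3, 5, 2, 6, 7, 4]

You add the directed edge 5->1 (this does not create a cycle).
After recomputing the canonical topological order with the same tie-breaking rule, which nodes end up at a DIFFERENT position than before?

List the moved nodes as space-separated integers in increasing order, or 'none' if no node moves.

Old toposort: [0, 1, 3, 5, 2, 6, 7, 4]
Added edge 5->1
Recompute Kahn (smallest-id tiebreak):
  initial in-degrees: [0, 1, 1, 1, 2, 0, 2, 2]
  ready (indeg=0): [0, 5]
  pop 0: indeg[3]->0; indeg[4]->1; indeg[6]->1; indeg[7]->1 | ready=[3, 5] | order so far=[0]
  pop 3: no out-edges | ready=[5] | order so far=[0, 3]
  pop 5: indeg[1]->0; indeg[2]->0 | ready=[1, 2] | order so far=[0, 3, 5]
  pop 1: indeg[6]->0; indeg[7]->0 | ready=[2, 6, 7] | order so far=[0, 3, 5, 1]
  pop 2: no out-edges | ready=[6, 7] | order so far=[0, 3, 5, 1, 2]
  pop 6: no out-edges | ready=[7] | order so far=[0, 3, 5, 1, 2, 6]
  pop 7: indeg[4]->0 | ready=[4] | order so far=[0, 3, 5, 1, 2, 6, 7]
  pop 4: no out-edges | ready=[] | order so far=[0, 3, 5, 1, 2, 6, 7, 4]
New canonical toposort: [0, 3, 5, 1, 2, 6, 7, 4]
Compare positions:
  Node 0: index 0 -> 0 (same)
  Node 1: index 1 -> 3 (moved)
  Node 2: index 4 -> 4 (same)
  Node 3: index 2 -> 1 (moved)
  Node 4: index 7 -> 7 (same)
  Node 5: index 3 -> 2 (moved)
  Node 6: index 5 -> 5 (same)
  Node 7: index 6 -> 6 (same)
Nodes that changed position: 1 3 5

Answer: 1 3 5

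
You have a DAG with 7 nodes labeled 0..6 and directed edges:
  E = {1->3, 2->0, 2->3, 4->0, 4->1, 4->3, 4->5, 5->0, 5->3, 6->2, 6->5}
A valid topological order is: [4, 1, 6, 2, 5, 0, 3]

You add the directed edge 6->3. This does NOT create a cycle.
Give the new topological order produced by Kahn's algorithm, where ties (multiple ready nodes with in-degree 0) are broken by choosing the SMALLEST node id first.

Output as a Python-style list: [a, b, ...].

Old toposort: [4, 1, 6, 2, 5, 0, 3]
Added edge: 6->3
Position of 6 (2) < position of 3 (6). Old order still valid.
Run Kahn's algorithm (break ties by smallest node id):
  initial in-degrees: [3, 1, 1, 5, 0, 2, 0]
  ready (indeg=0): [4, 6]
  pop 4: indeg[0]->2; indeg[1]->0; indeg[3]->4; indeg[5]->1 | ready=[1, 6] | order so far=[4]
  pop 1: indeg[3]->3 | ready=[6] | order so far=[4, 1]
  pop 6: indeg[2]->0; indeg[3]->2; indeg[5]->0 | ready=[2, 5] | order so far=[4, 1, 6]
  pop 2: indeg[0]->1; indeg[3]->1 | ready=[5] | order so far=[4, 1, 6, 2]
  pop 5: indeg[0]->0; indeg[3]->0 | ready=[0, 3] | order so far=[4, 1, 6, 2, 5]
  pop 0: no out-edges | ready=[3] | order so far=[4, 1, 6, 2, 5, 0]
  pop 3: no out-edges | ready=[] | order so far=[4, 1, 6, 2, 5, 0, 3]
  Result: [4, 1, 6, 2, 5, 0, 3]

Answer: [4, 1, 6, 2, 5, 0, 3]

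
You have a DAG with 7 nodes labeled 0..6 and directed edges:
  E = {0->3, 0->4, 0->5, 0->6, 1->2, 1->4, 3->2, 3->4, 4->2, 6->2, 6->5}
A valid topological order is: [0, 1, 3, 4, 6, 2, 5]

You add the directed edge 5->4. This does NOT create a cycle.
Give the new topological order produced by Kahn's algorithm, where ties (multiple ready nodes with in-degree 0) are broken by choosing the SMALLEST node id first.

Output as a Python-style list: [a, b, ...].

Old toposort: [0, 1, 3, 4, 6, 2, 5]
Added edge: 5->4
Position of 5 (6) > position of 4 (3). Must reorder: 5 must now come before 4.
Run Kahn's algorithm (break ties by smallest node id):
  initial in-degrees: [0, 0, 4, 1, 4, 2, 1]
  ready (indeg=0): [0, 1]
  pop 0: indeg[3]->0; indeg[4]->3; indeg[5]->1; indeg[6]->0 | ready=[1, 3, 6] | order so far=[0]
  pop 1: indeg[2]->3; indeg[4]->2 | ready=[3, 6] | order so far=[0, 1]
  pop 3: indeg[2]->2; indeg[4]->1 | ready=[6] | order so far=[0, 1, 3]
  pop 6: indeg[2]->1; indeg[5]->0 | ready=[5] | order so far=[0, 1, 3, 6]
  pop 5: indeg[4]->0 | ready=[4] | order so far=[0, 1, 3, 6, 5]
  pop 4: indeg[2]->0 | ready=[2] | order so far=[0, 1, 3, 6, 5, 4]
  pop 2: no out-edges | ready=[] | order so far=[0, 1, 3, 6, 5, 4, 2]
  Result: [0, 1, 3, 6, 5, 4, 2]

Answer: [0, 1, 3, 6, 5, 4, 2]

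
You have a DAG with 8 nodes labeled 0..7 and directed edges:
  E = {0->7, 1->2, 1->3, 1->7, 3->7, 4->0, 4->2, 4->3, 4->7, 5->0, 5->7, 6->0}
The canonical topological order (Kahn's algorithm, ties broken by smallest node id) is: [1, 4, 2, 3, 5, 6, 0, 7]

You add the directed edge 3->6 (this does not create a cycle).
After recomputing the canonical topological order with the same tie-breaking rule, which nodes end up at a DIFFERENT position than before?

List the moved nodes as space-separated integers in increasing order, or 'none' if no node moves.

Old toposort: [1, 4, 2, 3, 5, 6, 0, 7]
Added edge 3->6
Recompute Kahn (smallest-id tiebreak):
  initial in-degrees: [3, 0, 2, 2, 0, 0, 1, 5]
  ready (indeg=0): [1, 4, 5]
  pop 1: indeg[2]->1; indeg[3]->1; indeg[7]->4 | ready=[4, 5] | order so far=[1]
  pop 4: indeg[0]->2; indeg[2]->0; indeg[3]->0; indeg[7]->3 | ready=[2, 3, 5] | order so far=[1, 4]
  pop 2: no out-edges | ready=[3, 5] | order so far=[1, 4, 2]
  pop 3: indeg[6]->0; indeg[7]->2 | ready=[5, 6] | order so far=[1, 4, 2, 3]
  pop 5: indeg[0]->1; indeg[7]->1 | ready=[6] | order so far=[1, 4, 2, 3, 5]
  pop 6: indeg[0]->0 | ready=[0] | order so far=[1, 4, 2, 3, 5, 6]
  pop 0: indeg[7]->0 | ready=[7] | order so far=[1, 4, 2, 3, 5, 6, 0]
  pop 7: no out-edges | ready=[] | order so far=[1, 4, 2, 3, 5, 6, 0, 7]
New canonical toposort: [1, 4, 2, 3, 5, 6, 0, 7]
Compare positions:
  Node 0: index 6 -> 6 (same)
  Node 1: index 0 -> 0 (same)
  Node 2: index 2 -> 2 (same)
  Node 3: index 3 -> 3 (same)
  Node 4: index 1 -> 1 (same)
  Node 5: index 4 -> 4 (same)
  Node 6: index 5 -> 5 (same)
  Node 7: index 7 -> 7 (same)
Nodes that changed position: none

Answer: none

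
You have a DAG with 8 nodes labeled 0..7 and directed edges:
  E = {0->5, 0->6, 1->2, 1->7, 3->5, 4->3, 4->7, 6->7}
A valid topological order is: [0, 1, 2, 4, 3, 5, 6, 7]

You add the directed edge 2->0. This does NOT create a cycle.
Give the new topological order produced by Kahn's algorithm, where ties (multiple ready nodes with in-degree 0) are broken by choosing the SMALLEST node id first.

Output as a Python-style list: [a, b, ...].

Answer: [1, 2, 0, 4, 3, 5, 6, 7]

Derivation:
Old toposort: [0, 1, 2, 4, 3, 5, 6, 7]
Added edge: 2->0
Position of 2 (2) > position of 0 (0). Must reorder: 2 must now come before 0.
Run Kahn's algorithm (break ties by smallest node id):
  initial in-degrees: [1, 0, 1, 1, 0, 2, 1, 3]
  ready (indeg=0): [1, 4]
  pop 1: indeg[2]->0; indeg[7]->2 | ready=[2, 4] | order so far=[1]
  pop 2: indeg[0]->0 | ready=[0, 4] | order so far=[1, 2]
  pop 0: indeg[5]->1; indeg[6]->0 | ready=[4, 6] | order so far=[1, 2, 0]
  pop 4: indeg[3]->0; indeg[7]->1 | ready=[3, 6] | order so far=[1, 2, 0, 4]
  pop 3: indeg[5]->0 | ready=[5, 6] | order so far=[1, 2, 0, 4, 3]
  pop 5: no out-edges | ready=[6] | order so far=[1, 2, 0, 4, 3, 5]
  pop 6: indeg[7]->0 | ready=[7] | order so far=[1, 2, 0, 4, 3, 5, 6]
  pop 7: no out-edges | ready=[] | order so far=[1, 2, 0, 4, 3, 5, 6, 7]
  Result: [1, 2, 0, 4, 3, 5, 6, 7]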